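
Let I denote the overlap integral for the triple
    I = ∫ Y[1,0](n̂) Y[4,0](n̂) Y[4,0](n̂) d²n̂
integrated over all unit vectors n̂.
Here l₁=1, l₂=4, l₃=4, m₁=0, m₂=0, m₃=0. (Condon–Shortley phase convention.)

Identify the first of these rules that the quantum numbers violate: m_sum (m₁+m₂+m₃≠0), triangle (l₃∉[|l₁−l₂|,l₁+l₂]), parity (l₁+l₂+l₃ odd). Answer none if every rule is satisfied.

parity

Σmᵢ = 0  ✓
l₃∈[|l₁−l₂|,l₁+l₂]=[3,5], have l₃=4  ✓
Σlᵢ = 9 ⇒ odd  ✗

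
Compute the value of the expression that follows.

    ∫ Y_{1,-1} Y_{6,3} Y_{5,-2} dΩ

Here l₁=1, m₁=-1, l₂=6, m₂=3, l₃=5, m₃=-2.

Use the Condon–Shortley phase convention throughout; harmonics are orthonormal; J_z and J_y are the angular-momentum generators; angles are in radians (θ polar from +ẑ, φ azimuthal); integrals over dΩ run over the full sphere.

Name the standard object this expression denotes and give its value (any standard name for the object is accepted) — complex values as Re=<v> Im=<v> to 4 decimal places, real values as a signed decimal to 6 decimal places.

Gaunt coefficient, -0.245154

This is a Gaunt coefficient — the integral of a triple product of spherical harmonics over the sphere.
Checks pass: Σm=0; 12 even; l₃=5∈[5,7].
(2·1+1)(2·6+1)(2·5+1) = 429
Δ: 2! 0! 10! / 13! → 1/858
sum: t=1:−1/14400 = -1/14400
3j²(1 6 5; 0 0 0) = Δ·Π!·Σ² = 6/143  (sign +1)
sum: t=2:+1/60480 = 1/60480
3j²(1 6 5; -1 3 -2) = Δ·Π!·Σ² = 6/143  (sign -1)
combine: 4πI² = 429·6/143·6/143 = 108/143
take √, sign -1: I = -0.24515397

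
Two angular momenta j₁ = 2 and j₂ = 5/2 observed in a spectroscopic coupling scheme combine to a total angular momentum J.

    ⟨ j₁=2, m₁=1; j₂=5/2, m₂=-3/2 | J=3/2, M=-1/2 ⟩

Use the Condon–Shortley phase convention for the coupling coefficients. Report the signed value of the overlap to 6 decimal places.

−√(2/105) ≈ -0.138013

triangle: 3!·1!·2!/7! = 12/5040
(j±m)!: 3!·1!·1!·4!·1!·2! = 288
prefactor² = (2J+1)·Δ·N² = 96/35
  k=0: +1/(0!·3!·1!·1!·0!·1!) = 1/6
  k=1: −1/(1!·2!·0!·0!·1!·2!) = -1/4
Σ = -1/12  ⇒  CG² = 96/35·(-1/12)² = 2/105
CG = −√(2/105) = -0.138013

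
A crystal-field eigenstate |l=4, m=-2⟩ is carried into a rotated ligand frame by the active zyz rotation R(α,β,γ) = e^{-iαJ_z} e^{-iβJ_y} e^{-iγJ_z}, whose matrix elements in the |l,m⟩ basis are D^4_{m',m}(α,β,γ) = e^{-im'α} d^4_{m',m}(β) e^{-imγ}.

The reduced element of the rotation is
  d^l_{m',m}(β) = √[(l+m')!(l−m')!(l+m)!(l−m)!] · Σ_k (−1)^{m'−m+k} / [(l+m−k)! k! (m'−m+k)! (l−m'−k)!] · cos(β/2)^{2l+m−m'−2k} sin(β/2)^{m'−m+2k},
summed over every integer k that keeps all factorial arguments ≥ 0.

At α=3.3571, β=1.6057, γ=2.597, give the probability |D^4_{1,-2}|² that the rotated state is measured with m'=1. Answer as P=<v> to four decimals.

P=0.0503

D^4_{1,-2}(3.3571,1.6057,2.5970) = e^{-i·1·3.3571}·d^4_{1,-2}(1.6057)·e^{-i·-2·2.5970}. Compute d first:
c=cos(1.605700/2)=0.694659, s=sin(1.605700/2)=0.719339; N=√[120·6·2·720]=1018.233765
k: max(0,(-2)−(1))=0 … min(4+(-2),4−(1))=2
  k=0: (−1)^3·1018.2338/(72)·0.6947^5·0.7193^3 = -0.851481
  k=1: (−1)^4·1018.2338/(48)·0.6947^3·0.7193^5 = +1.369586
  k=2: (−1)^5·1018.2338/(240)·0.6947^1·0.7193^7 = -0.293726
d^4_{1,-2}(1.6057) = -0.851481 +1.369586 -0.293726 = +0.224379
|D^4_{1,-2}|² = |d^4_{1,-2}(β)|² = (+0.224379)² = 0.050346 (the z-rotation phases have unit modulus)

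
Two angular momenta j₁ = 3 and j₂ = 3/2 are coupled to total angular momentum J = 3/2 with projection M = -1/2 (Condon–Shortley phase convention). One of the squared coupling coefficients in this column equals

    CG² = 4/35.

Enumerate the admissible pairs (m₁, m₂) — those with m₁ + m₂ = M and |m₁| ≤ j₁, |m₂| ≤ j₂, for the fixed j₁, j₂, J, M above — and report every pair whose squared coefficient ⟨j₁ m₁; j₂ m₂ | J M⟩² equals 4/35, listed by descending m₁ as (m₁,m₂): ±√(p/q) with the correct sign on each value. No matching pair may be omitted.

(1,-3/2): +√(4/35)

Admissible pairs with m₁+m₂ = M = -1/2: (-2,3/2), (-1,1/2), (0,-1/2), (1,-3/2)
  (m₁,m₂)=(1,-3/2): CG² = 4/35, CG = +√(4/35)   ← matches the target
  (m₁,m₂)=(0,-1/2): CG² = 9/35, CG = −√(9/35)
  (m₁,m₂)=(-1,1/2): CG² = 12/35, CG = +√(12/35)
  (m₁,m₂)=(-2,3/2): CG² = 2/7, CG = −√(2/7)
Pairs with CG² = 4/35: (1,-3/2): +√(4/35)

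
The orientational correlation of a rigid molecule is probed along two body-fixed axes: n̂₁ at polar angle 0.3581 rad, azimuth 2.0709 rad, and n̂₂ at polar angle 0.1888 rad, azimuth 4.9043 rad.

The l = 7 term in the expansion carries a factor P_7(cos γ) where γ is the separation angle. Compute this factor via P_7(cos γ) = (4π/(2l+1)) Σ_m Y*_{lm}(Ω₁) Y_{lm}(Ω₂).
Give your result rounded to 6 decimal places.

-0.402297

Summing Y*_{l m}(θ₁,φ₁)·Y_{l m}(θ₂,φ₂) over m ∈ [−7, 7]; prefactor 4π/(2·7+1) = 0.837758:
  m=-7: Y*=-0.00011 + 0.00030j  Y=-0.00000 - 0.00000j  product 0.00000 - 0.00000j
  m=-6: Y*=0.00322 - 0.00046j  Y=-0.00003 + 0.00007j  product -0.00000 + 0.00000j
  m=-5: Y*=-0.01208 - 0.01618j  Y=0.00081 + 0.00057j  product -0.00000 - 0.00002j
  m=-4: Y*=-0.03630 + 0.07924j  Y=0.00614 - 0.00593j  product 0.00025 + 0.00070j
  m=-3: Y*=0.26197 - 0.01850j  Y=-0.02884 - 0.04443j  product -0.00838 - 0.01111j
  m=-2: Y*=-0.27746 - 0.43232j  Y=-0.21070 + 0.08509j  product 0.09525 + 0.06748j
  m=-1: Y*=-0.23711 + 0.43392j  Y=0.11375 + 0.58542j  product -0.28099 - 0.08945j
  m=+0: Y*=-0.15131 + 0.00000j  Y=0.61101 + 0.00000j  product -0.09245 + 0.00000j
  m=+1: Y*=0.23711 + 0.43392j  Y=-0.11375 + 0.58542j  product -0.28099 + 0.08945j
  m=+2: Y*=-0.27746 + 0.43232j  Y=-0.21070 - 0.08509j  product 0.09525 - 0.06748j
  m=+3: Y*=-0.26197 - 0.01850j  Y=0.02884 - 0.04443j  product -0.00838 + 0.01111j
  m=+4: Y*=-0.03630 - 0.07924j  Y=0.00614 + 0.00593j  product 0.00025 - 0.00070j
  m=+5: Y*=0.01208 - 0.01618j  Y=-0.00081 + 0.00057j  product -0.00000 + 0.00002j
  m=+6: Y*=0.00322 + 0.00046j  Y=-0.00003 - 0.00007j  product -0.00000 - 0.00000j
  m=+7: Y*=0.00011 + 0.00030j  Y=0.00000 - 0.00000j  product 0.00000 + 0.00000j
Total Σ_m = -0.48021 + 0.00000j. Multiply by 0.837758: -0.40230 + 0.00000j. P_7(cos γ) = -0.402297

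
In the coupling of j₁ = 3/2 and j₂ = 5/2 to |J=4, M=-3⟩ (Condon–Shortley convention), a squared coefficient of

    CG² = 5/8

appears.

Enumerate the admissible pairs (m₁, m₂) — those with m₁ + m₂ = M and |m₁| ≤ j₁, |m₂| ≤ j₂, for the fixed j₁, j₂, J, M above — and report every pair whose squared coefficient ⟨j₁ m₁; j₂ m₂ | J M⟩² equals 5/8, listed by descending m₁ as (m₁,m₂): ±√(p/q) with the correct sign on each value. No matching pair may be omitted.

(-3/2,-3/2): +√(5/8)

Admissible pairs with m₁+m₂ = M = -3: (-3/2,-3/2), (-1/2,-5/2)
  (m₁,m₂)=(-1/2,-5/2): CG² = 3/8, CG = +√(3/8)
  (m₁,m₂)=(-3/2,-3/2): CG² = 5/8, CG = +√(5/8)   ← matches the target
Pairs with CG² = 5/8: (-3/2,-3/2): +√(5/8)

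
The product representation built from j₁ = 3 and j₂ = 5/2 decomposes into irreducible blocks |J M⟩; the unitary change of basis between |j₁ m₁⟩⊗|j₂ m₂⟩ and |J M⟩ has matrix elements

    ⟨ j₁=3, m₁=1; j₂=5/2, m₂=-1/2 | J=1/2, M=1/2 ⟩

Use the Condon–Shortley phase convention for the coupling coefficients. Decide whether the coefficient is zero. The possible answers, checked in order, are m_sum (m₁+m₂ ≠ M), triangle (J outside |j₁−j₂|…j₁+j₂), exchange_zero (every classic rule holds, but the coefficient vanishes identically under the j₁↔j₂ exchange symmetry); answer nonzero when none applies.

nonzero

m-sum: m₁+m₂ = 1+(-1/2) = 1/2, M = 1/2  ✓
triangle: |j₁−j₂| = 1/2 ≤ J = 1/2 ≤ j₁+j₂ = 11/2  ✓
exchange: j₁≠j₂ or m₁≠m₂ — the exchange symmetry imposes no constraint here
value check: CG = +√(4/21) = +0.436436 ≠ 0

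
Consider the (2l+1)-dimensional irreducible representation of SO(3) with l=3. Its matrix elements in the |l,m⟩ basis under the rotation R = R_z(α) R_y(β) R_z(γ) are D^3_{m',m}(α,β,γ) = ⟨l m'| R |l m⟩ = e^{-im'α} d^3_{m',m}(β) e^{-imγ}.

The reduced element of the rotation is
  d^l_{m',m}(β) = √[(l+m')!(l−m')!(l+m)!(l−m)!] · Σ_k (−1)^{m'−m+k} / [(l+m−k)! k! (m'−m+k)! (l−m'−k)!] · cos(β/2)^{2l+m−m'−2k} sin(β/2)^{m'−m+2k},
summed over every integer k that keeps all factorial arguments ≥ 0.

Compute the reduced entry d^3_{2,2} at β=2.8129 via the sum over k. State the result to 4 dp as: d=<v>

d^3_{2,2}(β=2.8129) via the finite sum:
With c≡cos(β/2)=0.163608 and s≡sin(β/2)=0.986526, N=[120·1·120·1]^{1/2}=120.000000
k∈{0,1} keeps every argument non-negative
  k=0: (−1)^0·120.0000/(120)·0.1636^6·0.9865^0 = +0.000019
  k=1: (−1)^1·120.0000/(24)·0.1636^4·0.9865^2 = -0.003487
d^3_{2,2}(2.8129) = +0.000019 -0.003487 = -0.003467

d=-0.0035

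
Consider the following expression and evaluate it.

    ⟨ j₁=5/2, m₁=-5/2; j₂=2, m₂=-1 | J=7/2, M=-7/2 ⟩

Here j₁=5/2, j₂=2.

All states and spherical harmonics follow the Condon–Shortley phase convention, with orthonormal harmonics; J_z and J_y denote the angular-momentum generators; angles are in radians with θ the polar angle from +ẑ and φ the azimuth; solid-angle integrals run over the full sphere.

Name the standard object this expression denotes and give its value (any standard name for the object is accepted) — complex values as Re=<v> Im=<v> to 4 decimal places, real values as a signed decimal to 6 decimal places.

This is a Clebsch–Gordan (vector-coupling) coefficient.
triangle: 1!×4!×3!/9! = 144/362880
(j±m)!: 0!×5!×1!×3!×0!×7! = 3628800
prefactor² = (2J+1)×Δ×N² = 11520
  k=1: −1/(1!×0!×4!×0!×0!×3!) = -1/144
Σ = -1/144  ⇒  CG² = 11520×(-1/144)² = 5/9
CG = −√(5/9) = -0.745356

Clebsch–Gordan coefficient, −√(5/9) ≈ -0.745356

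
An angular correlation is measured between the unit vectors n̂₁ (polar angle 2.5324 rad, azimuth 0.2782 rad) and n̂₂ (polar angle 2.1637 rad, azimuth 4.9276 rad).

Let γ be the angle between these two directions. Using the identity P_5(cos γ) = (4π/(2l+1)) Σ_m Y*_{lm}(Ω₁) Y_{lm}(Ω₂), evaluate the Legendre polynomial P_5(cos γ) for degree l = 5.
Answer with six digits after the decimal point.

0.228959

Summing Y*_{l m}(θ₁,φ₁)·Y_{l m}(θ₂,φ₂) over m ∈ [−5, 5]; prefactor 4π/(2·5+1) = 1.142397:
  term(m=-5) = -0.00161 + 0.00493j   from Y*(Ω₁)=0.00509 + 0.02801j, Y(Ω₂)=0.16025 + 0.08645j
  term(m=-4) = 0.04848 + 0.01248j   from Y*(Ω₁)=-0.05705 - 0.11574j, Y(Ω₂)=-0.25286 + 0.29421j
  term(m=-3) = 0.02197 - 0.11489j   from Y*(Ω₁)=0.21992 + 0.24270j, Y(Ω₂)=-0.21490 - 0.28527j
  term(m=-2) = 0.01895 + 0.00240j   from Y*(Ω₁)=-0.39329 - 0.24461j, Y(Ω₂)=-0.03748 + 0.01721j
  term(m=-1) = 0.00440 - 0.06969j   from Y*(Ω₁)=0.19094 + 0.05453j, Y(Ω₂)=-0.07510 - 0.34356j
  term(m=+0) = 0.01603 + 0.00000j   from Y*(Ω₁)=0.34353 + 0.00000j, Y(Ω₂)=0.04667 + 0.00000j
  term(m=+1) = 0.00440 + 0.06969j   from Y*(Ω₁)=-0.19094 + 0.05453j, Y(Ω₂)=0.07510 - 0.34356j
  term(m=+2) = 0.01895 - 0.00240j   from Y*(Ω₁)=-0.39329 + 0.24461j, Y(Ω₂)=-0.03748 - 0.01721j
  term(m=+3) = 0.02197 + 0.11489j   from Y*(Ω₁)=-0.21992 + 0.24270j, Y(Ω₂)=0.21490 - 0.28527j
  term(m=+4) = 0.04848 - 0.01248j   from Y*(Ω₁)=-0.05705 + 0.11574j, Y(Ω₂)=-0.25286 - 0.29421j
  term(m=+5) = -0.00161 - 0.00493j   from Y*(Ω₁)=-0.00509 + 0.02801j, Y(Ω₂)=-0.16025 + 0.08645j
Σ over m = 0.20042 - 0.00000j; ×(4π/11) → 0.22896 - 0.00000j. Real part: 0.228959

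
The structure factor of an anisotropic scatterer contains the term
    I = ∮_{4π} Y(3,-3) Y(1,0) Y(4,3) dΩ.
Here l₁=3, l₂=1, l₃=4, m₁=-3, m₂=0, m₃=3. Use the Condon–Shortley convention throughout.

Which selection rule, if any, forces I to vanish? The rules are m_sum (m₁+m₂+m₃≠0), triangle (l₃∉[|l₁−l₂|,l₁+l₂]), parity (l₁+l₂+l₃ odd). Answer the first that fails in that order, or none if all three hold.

Σmᵢ = 0  ✓
l₃∈[|l₁−l₂|,l₁+l₂]=[2,4], have l₃=4  ✓
Σlᵢ = 8 ⇒ even  ✓

none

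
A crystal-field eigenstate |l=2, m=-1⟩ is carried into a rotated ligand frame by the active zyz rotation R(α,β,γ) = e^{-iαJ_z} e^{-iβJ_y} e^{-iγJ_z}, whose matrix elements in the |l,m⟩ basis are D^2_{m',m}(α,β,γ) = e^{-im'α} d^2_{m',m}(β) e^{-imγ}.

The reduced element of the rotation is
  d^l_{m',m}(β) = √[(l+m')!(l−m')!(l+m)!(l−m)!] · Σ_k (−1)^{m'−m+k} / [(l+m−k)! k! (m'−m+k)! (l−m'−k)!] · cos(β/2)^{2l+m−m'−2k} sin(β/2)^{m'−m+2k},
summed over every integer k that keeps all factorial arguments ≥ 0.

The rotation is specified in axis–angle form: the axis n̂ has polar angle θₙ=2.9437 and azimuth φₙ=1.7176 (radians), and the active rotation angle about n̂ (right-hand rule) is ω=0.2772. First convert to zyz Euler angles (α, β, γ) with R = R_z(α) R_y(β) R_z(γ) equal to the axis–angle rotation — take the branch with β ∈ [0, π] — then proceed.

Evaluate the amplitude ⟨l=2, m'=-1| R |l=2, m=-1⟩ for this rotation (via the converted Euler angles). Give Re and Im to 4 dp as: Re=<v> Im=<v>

Axis–angle → zyz. n̂ = (sinθₙcosφₙ, sinθₙsinφₙ, cosθₙ) = (-0.028759, +0.194489, -0.980483), ω = 0.2772.
R = I cosω + sinω [n̂]ₓ + (1−cosω) n̂n̂ᵀ gives
  R = [+0.961857, +0.268109, +0.054301; -0.268536, +0.963269, +0.000591; -0.052148, -0.015150, +0.998524]
β = atan2(√(R₁₃²+R₂₃²), R₃₃) = 0.054331; α = atan2(R₂₃, R₁₃) mod 2π = 0.010875; γ = atan2(R₃₂, −R₃₁) mod 2π = 6.000453
D^2_{-1,-1}(0.0109,0.0543,6.0005) = e^{-i·-1·0.0109}·d^2_{-1,-1}(0.0543)·e^{-i·-1·6.0005}. Compute d first:
With c≡cos(β/2)=0.999631 and s≡sin(β/2)=0.027162, N=[1·6·1·6]^{1/2}=6.000000
k: max(0,(-1)−(-1))=0 … min(2+(-1),2−(-1))=1
  k=0: (−1)^0·6.0000/(6)·0.9996^4·0.0272^0 = +0.998525
  k=1: (−1)^1·6.0000/(2)·0.9996^2·0.0272^2 = -0.002212
d^2_{-1,-1}(0.0543) = +0.998525 -0.002212 = +0.996313
Attach z-rotation phases: D = e^{-i(-1)(0.0109)}·(+0.996313)·e^{-i(-1)(6.0005)} = +0.959723-0.267531i

Re=0.9597 Im=-0.2675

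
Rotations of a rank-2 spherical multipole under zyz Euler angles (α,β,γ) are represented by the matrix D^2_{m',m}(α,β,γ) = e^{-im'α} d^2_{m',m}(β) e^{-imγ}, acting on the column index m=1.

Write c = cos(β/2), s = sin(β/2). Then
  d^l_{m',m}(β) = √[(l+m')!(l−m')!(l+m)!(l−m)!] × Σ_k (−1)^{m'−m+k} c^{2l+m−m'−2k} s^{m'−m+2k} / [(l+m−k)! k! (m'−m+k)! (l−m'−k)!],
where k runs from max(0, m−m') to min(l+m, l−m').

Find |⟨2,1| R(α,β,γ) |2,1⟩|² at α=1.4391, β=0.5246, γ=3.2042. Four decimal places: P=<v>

D^2_{1,1}(1.4391,0.5246,3.2042) = e^{-i·1·1.4391}·d^2_{1,1}(0.5246)·e^{-i·1·3.2042}. Compute d first:
Half-angle: c=0.965796, s=0.259303. N=√(6·1·6·1)=6.000000
k: max(0,(1)−(1))=0 … min(2+(1),2−(1))=1
  k=0: (−1)^0·6.0000/(6)·0.9658^4·0.2593^0 = +0.870045
  k=1: (−1)^1·6.0000/(2)·0.9658^2·0.2593^2 = -0.188151
d^2_{1,1}(0.5246) = +0.870045 -0.188151 = +0.681895
|D^2_{1,1}|² = |d^2_{1,1}(β)|² = (+0.681895)² = 0.464980 (the z-rotation phases have unit modulus)

P=0.4650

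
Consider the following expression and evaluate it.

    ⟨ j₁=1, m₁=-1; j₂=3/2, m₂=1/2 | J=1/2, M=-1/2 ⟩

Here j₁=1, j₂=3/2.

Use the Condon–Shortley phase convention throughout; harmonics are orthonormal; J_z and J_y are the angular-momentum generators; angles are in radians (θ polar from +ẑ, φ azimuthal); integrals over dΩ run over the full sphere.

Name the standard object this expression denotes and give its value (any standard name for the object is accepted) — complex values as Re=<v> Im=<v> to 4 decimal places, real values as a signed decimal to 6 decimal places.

This is a Clebsch–Gordan (vector-coupling) coefficient.
j₁+j₂−J=2  J+j₁−j₂=0  J−j₁+j₂=1  j₁+j₂+J+1=4
(j₁±m₁, j₂±m₂, J±M) = (0,2,2,1,0,1)
P² = 2/3
sum k=2..2:
  [2] +1/2 = 1/2
S = 1/2
C² = P²·S² = 1/6 ; C = +0.408248

Clebsch–Gordan coefficient, +√(1/6) ≈ +0.408248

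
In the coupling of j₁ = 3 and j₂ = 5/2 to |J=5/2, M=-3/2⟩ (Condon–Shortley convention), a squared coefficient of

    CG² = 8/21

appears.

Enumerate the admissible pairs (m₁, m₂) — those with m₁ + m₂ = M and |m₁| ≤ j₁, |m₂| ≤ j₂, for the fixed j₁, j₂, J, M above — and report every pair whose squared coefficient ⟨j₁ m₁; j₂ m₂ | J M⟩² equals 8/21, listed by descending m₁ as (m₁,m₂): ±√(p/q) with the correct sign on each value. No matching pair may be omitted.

Admissible pairs with m₁+m₂ = M = -3/2: (-3,3/2), (-2,1/2), (-1,-1/2), (0,-3/2), (1,-5/2)
  (m₁,m₂)=(1,-5/2): CG² = 2/7, CG = +√(2/7)
  (m₁,m₂)=(0,-3/2): CG² = 7/30, CG = −√(7/30)
  (m₁,m₂)=(-1,-1/2): CG² = 1/35, CG = +√(1/35)
  (m₁,m₂)=(-2,1/2): CG² = 1/14, CG = +√(1/14)
  (m₁,m₂)=(-3,3/2): CG² = 8/21, CG = −√(8/21)   ← matches the target
Pairs with CG² = 8/21: (-3,3/2): −√(8/21)

(-3,3/2): −√(8/21)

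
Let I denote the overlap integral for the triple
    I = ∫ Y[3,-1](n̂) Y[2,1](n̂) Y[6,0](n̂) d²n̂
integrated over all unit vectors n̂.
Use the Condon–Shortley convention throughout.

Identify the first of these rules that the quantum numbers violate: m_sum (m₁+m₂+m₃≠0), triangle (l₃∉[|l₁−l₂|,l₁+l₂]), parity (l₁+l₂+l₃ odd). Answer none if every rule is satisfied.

triangle

azimuthal sum: -1 + 1 + 0 = 0  ✓
l₃ must lie in [1,5]; have l₃=6  ✗
L = 3 + 2 + 6 = 11 (odd)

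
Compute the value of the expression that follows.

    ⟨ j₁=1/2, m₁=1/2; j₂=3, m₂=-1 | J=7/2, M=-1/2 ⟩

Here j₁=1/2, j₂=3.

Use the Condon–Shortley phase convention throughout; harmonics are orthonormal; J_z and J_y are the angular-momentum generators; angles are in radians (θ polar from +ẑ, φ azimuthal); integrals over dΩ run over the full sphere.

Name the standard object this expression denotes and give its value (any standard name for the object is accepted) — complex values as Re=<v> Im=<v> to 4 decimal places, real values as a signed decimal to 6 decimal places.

This is a Clebsch–Gordan (vector-coupling) coefficient.
j₁+j₂−J=0  J+j₁−j₂=1  J−j₁+j₂=6  j₁+j₂+J+1=8
(j₁±m₁, j₂±m₂, J±M) = (1,0,2,4,3,4)
P² = 6912/7
sum k=0..0:
  [0] +1/48 = 1/48
S = 1/48
C² = P²·S² = 3/7 ; C = +0.654654

Clebsch–Gordan coefficient, +√(3/7) ≈ +0.654654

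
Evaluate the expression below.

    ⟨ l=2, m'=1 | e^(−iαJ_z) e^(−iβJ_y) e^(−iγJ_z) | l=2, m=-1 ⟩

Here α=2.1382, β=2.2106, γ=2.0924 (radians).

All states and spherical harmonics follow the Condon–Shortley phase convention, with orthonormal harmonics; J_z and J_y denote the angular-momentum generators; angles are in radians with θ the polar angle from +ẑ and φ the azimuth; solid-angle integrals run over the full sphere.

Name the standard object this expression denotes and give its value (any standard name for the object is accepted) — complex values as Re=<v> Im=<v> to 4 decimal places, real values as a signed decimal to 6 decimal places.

Wigner D-matrix element, Re=-0.1548 Im=0.0071

This is a Wigner D-matrix element — the rotation-matrix element ⟨l m'| R(α,β,γ) |l m⟩ in the angular-momentum basis.
D^2_{1,-1}(2.1382,2.2106,2.0924) = e^{-i·1·2.1382}·d^2_{1,-1}(2.2106)·e^{-i·-1·2.0924}. Compute d first:
Half-angle: c=0.448866, s=0.893599. N=√(6·1·1·6)=6.000000
k: max(0,(-1)−(1))=0 … min(2+(-1),2−(1))=1
  k=0: (−1)^2·6.0000/(2)·0.4489^2·0.8936^2 = +0.482659
  k=1: (−1)^3·6.0000/(6)·0.4489^0·0.8936^4 = -0.637633
d^2_{1,-1}(2.2106) = +0.482659 -0.637633 = -0.154973
Phases: e^{-i·(1)·2.1382}=-0.537444-0.843299i, e^{-i·(-1)·2.0924}=-0.498271+0.867021i ⇒ D=-0.154811+0.007095i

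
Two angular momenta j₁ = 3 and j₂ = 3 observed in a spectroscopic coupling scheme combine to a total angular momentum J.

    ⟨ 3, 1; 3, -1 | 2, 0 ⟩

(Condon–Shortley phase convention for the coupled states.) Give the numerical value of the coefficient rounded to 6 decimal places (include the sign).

j₁+j₂−J=4  J+j₁−j₂=2  J−j₁+j₂=2  j₁+j₂+J+1=9
(j₁±m₁, j₂±m₂, J±M) = (4,2,2,4,2,2)
P² = 256/21
sum k=0..2:
  [0] +1/96 = 1/96
  [1] −1/6 = -1/6
  [2] +1/16 = 1/16
S = -3/32
C² = P²·S² = 3/28 ; C = -0.327327

−√(3/28) ≈ -0.327327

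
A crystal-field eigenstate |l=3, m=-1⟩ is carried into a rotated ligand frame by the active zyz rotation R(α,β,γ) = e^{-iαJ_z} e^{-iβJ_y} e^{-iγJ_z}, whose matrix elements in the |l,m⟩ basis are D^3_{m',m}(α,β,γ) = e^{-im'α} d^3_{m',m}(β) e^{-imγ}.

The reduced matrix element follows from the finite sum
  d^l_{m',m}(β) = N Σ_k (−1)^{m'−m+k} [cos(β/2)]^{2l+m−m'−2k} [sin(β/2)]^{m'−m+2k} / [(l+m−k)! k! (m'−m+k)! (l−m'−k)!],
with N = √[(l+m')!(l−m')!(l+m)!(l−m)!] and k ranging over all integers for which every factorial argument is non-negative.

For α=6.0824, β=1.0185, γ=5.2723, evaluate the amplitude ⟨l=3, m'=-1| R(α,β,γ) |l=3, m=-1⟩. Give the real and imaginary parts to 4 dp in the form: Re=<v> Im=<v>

Re=-0.1418 Im=0.3778

First d^3_{-1,-1}(β=1.0185), then the phase factors e^{-i(-1)α} and e^{-i(-1)γ}:
Half-angle: c=0.873110, s=0.487523. N=√(2·24·2·24)=48.000000
k: max(0,(-1)−(-1))=0 … min(3+(-1),3−(-1))=2
  k=0: (−1)^0·48.0000/(48)·0.8731^6·0.4875^0 = +0.443011
  k=1: (−1)^1·48.0000/(6)·0.8731^4·0.4875^2 = -1.104984
  k=2: (−1)^2·48.0000/(8)·0.8731^2·0.4875^4 = +0.258386
d^3_{-1,-1}(1.0185) = +0.443011 -1.104984 +0.258386 = -0.403587
Phases: e^{-i·(-1)·6.0824}=+0.979910-0.199439i, e^{-i·(-1)·5.2723}=+0.531111-0.847302i ⇒ D=-0.141843+0.377840i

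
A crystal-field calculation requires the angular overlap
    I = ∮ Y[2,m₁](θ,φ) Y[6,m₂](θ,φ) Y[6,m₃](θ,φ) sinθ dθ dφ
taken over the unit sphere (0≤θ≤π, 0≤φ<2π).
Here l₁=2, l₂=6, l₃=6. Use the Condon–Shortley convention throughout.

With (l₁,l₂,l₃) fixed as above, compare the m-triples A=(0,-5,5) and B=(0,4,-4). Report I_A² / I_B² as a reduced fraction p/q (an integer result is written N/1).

Shared (l₁,l₂,l₃)=(2,6,6): N and (l;000)² cancel in I_A²/I_B².
A: Δ = 2!·2!·10!/15! = 1/90090; Racah Σ t=0..1: t=0:+1/1451520 t=1:−1/3628800 = 1/2419200; ⇒ 3j(2 6 6; 0 -5 5)² = 11/910, sgn -1
B: Δ = 2!·2!·10!/15! = 1/90090; Racah Σ t=0..2: t=0:+1/14515200 t=1:−1/362880 t=2:+1/322560 = 1/2419200; ⇒ 3j(2 6 6; 0 4 -4)² = 2/5005, sgn +1
I_A²/I_B² = (11/910)/(2/5005) = 121/4

121/4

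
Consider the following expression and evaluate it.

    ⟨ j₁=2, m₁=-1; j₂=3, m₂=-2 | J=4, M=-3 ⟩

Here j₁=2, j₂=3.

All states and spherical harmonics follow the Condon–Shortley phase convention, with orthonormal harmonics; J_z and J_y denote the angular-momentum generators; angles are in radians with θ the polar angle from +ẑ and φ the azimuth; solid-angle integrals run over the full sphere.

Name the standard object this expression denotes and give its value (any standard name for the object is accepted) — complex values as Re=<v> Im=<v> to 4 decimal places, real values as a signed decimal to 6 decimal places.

This is a Clebsch–Gordan (vector-coupling) coefficient.
j₁+j₂−J=1  J+j₁−j₂=3  J−j₁+j₂=5  j₁+j₂+J+1=10
(j₁±m₁, j₂±m₂, J±M) = (1,3,1,5,1,7)
P² = 6480
sum k=0..1:
  [0] +1/144 = 1/144
  [1] −1/240 = -1/240
S = 1/360
C² = P²·S² = 1/20 ; C = +0.223607

Clebsch–Gordan coefficient, +√(1/20) ≈ +0.223607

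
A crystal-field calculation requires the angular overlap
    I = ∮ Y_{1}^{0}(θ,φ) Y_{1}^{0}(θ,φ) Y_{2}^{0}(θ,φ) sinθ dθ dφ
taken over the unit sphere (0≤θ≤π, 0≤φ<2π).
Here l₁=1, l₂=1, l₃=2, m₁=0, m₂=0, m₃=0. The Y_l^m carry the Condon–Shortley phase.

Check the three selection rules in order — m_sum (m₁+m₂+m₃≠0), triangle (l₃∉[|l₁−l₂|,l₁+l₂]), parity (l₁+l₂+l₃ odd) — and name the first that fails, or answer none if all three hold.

azimuthal sum: 0 + 0 + 0 = 0  ✓
0 ≤ 2 ≤ 2 (triangle on l)  ✓
L = 1 + 1 + 2 = 4 (even)  ✓

none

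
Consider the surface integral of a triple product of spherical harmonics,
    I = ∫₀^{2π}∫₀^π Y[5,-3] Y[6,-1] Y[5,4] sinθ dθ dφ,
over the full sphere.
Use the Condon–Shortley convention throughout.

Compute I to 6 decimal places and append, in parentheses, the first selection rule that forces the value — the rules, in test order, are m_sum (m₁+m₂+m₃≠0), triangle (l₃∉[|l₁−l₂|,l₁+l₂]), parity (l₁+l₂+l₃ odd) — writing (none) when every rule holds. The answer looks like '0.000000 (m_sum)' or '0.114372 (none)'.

-0.154663 (none)

m-sum 0 ✓  L=16 even ✓  1≤5≤11 ✓
Π(2lᵢ+1) = 11×13×11 = 1573
triangle coeff Δ(5,6,5) = 1/28588560
Σ_t [1,5]: t=1:−1/345600 t=2:+1/13824 t=3:−1/5184 t=4:+1/13824 t=5:−1/345600 = -7/129600
(3j)²=80/7293 [(5 6 5; 0 0 0)], sign=+1
Σ_t [4,5]: t=4:+1/138240 t=5:−1/518400 = 11/2073600
(3j)²=77/4420 [(5 6 5; -3 -1 4)], sign=-1
⇒ 4πI² = 3388/11271
I = (-1)√(3388/11271/(4π)) = -0.15466268
No selection rule forces the value: the integral is nonzero (none).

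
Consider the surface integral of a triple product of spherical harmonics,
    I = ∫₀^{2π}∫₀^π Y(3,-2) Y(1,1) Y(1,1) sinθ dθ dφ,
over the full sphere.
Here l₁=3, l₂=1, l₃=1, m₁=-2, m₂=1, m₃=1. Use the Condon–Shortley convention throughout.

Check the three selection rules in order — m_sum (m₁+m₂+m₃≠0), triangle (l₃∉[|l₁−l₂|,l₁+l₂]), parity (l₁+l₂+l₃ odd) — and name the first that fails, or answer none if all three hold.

triangle

Σmᵢ = 0  ✓
l₃∈[|l₁−l₂|,l₁+l₂]=[2,4] required, l₃=1 fails  ✗
Σlᵢ = 5 ⇒ odd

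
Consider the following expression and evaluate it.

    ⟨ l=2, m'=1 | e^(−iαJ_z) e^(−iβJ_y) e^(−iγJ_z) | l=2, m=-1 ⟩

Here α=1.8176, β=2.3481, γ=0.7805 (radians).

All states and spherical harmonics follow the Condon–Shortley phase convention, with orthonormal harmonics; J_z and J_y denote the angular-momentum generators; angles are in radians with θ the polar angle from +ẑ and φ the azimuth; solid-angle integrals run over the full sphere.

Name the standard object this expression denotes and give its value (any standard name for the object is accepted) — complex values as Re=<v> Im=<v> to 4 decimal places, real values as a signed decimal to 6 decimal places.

This is a Wigner D-matrix element — the rotation-matrix element ⟨l m'| R(α,β,γ) |l m⟩ in the angular-momentum basis.
First d^2_{1,-1}(β=2.3481), then the phase factors e^{-i(1)α} and e^{-i(-1)γ}:
With c≡cos(β/2)=0.386419 and s≡sin(β/2)=0.922323, N=[6·1·1·6]^{1/2}=6.000000
The bounds max(0,m−m')=0 and min(l+m,l−m')=1 give 2 terms
  k=0: (−1)^2·6.0000/(2)·0.3864^2·0.9223^2 = +0.381071
  k=1: (−1)^3·6.0000/(6)·0.3864^0·0.9223^4 = -0.723656
d^2_{1,-1}(2.3481) = +0.381071 -0.723656 = -0.342586
Phases: e^{-i·(1)·1.8176}=-0.244306-0.969698i, e^{-i·(-1)·0.7805}=+0.710562+0.703635i ⇒ D=-0.174280+0.294943i

Wigner D-matrix element, Re=-0.1743 Im=0.2949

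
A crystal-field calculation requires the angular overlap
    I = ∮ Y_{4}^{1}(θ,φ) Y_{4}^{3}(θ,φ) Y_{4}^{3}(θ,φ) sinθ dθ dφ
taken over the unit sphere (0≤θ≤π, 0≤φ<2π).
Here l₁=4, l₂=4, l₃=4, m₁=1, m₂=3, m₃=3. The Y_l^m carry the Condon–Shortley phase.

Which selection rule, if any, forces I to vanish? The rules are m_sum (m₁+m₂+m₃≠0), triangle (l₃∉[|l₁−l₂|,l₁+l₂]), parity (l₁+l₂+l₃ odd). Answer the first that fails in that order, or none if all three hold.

azimuthal sum: 1 + 3 + 3 = 7  ✗
0 ≤ 4 ≤ 8 (triangle on l)
L = 4 + 4 + 4 = 12 (even)

m_sum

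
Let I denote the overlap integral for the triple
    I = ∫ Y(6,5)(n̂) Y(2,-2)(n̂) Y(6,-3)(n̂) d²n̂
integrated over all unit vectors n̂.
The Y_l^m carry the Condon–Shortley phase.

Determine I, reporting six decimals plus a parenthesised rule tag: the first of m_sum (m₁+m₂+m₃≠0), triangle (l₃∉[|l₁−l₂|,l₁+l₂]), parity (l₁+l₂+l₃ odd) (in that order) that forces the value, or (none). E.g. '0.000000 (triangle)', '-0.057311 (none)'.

m-sum 0 ✓  L=14 even ✓  4≤6≤8 ✓
Π(2lᵢ+1) = 13×5×13 = 845
triangle coeff Δ(6,2,6) = 1/90090
Σ_t [0,2]: t=0:+1/69120 t=1:−1/14400 t=2:+1/69120 = -7/172800
(3j)²=14/715 [(6 2 6; 0 0 0)], sign=-1
Σ_t [0,0]: t=0:+1/1451520 = 1/1451520
(3j)²=1/91 [(6 2 6; 5 -2 -3)], sign=-1
⇒ 4πI² = 2/11
I = (+1)√(2/11/(4π)) = 0.12028562
No selection rule forces the value: the integral is nonzero (none).

0.120286 (none)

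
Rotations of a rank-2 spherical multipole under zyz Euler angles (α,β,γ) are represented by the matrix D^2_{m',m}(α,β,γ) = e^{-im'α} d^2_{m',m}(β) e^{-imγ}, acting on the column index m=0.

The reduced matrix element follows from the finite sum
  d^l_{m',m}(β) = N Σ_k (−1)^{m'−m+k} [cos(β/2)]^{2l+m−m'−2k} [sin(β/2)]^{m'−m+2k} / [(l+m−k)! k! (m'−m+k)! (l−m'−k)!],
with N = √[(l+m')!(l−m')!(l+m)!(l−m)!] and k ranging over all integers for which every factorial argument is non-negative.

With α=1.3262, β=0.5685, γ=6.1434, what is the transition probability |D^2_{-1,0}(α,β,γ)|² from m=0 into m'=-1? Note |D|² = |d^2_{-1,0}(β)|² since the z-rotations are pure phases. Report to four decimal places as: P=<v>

P=0.3087

D^2_{-1,0}(1.3262,0.5685,6.1434) = e^{-i·-1·1.3262}·d^2_{-1,0}(0.5685)·e^{-i·0·6.1434}. Compute d first:
c=cos(0.568500/2)=0.959872, s=sin(0.568500/2)=0.280438; N=√[1·6·2·2]=4.898979
Admissible k: 1..2 (factorial args all ≥0)
  k=1: (−1)^0·4.8990/(2)·0.9599^3·0.2804^1 = +0.607508
  k=2: (−1)^1·4.8990/(2)·0.9599^1·0.2804^3 = -0.051856
d^2_{-1,0}(0.5685) = +0.607508 -0.051856 = +0.555652
|D^2_{-1,0}|² = |d^2_{-1,0}(β)|² = (+0.555652)² = 0.308750 (the z-rotation phases have unit modulus)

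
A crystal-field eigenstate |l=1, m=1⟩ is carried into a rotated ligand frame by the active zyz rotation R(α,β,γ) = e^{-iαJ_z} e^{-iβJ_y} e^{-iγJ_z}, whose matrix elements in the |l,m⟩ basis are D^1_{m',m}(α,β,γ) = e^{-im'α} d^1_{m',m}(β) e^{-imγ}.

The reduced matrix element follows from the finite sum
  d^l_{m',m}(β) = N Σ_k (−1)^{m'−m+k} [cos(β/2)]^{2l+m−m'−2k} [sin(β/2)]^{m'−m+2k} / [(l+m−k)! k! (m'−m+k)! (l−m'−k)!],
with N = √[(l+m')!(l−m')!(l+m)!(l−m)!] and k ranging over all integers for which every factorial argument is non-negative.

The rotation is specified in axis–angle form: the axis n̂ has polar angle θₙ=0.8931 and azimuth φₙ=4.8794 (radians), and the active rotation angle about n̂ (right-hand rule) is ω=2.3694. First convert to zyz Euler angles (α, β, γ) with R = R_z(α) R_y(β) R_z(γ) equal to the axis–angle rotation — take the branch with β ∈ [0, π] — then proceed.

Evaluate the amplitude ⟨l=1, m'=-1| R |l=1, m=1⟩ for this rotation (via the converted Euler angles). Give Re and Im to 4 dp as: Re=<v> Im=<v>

Axis–angle → zyz. n̂ = (sinθₙcosφₙ, sinθₙsinφₙ, cosθₙ) = (+0.129501, -0.768180, +0.627000), ω = 2.3694.
R = I cosω + sinω [n̂]ₓ + (1−cosω) n̂n̂ᵀ gives
  R = [-0.687598, -0.608208, -0.396600; +0.266717, +0.296456, -0.917047; +0.675330, -0.736340, -0.041623]
β = atan2(√(R₁₃²+R₂₃²), R₃₃) = 1.612431; α = atan2(R₂₃, R₁₃) mod 2π = 4.304204; γ = atan2(R₃₂, −R₃₁) mod 2π = 3.970182
First d^1_{-1,1}(β=1.6124), then the phase factors e^{-i(-1)α} and e^{-i(1)γ}:
c=cos(1.612431/2)=0.692235, s=sin(1.612431/2)=0.721673; N=√[1·2·2·1]=2.000000
k: max(0,(1)−(-1))=2 … min(1+(1),1−(-1))=2
  k=2: (−1)^0·2.0000/(2)·0.6922^0·0.7217^2 = +0.520811
d^1_{-1,1}(1.6124) = +0.520811
Phases: e^{-i·(-1)·4.3042}=-0.396944-0.917843i, e^{-i·(1)·3.9702}=-0.675916+0.736979i ⇒ D=+0.492027+0.170746i

Re=0.4920 Im=0.1707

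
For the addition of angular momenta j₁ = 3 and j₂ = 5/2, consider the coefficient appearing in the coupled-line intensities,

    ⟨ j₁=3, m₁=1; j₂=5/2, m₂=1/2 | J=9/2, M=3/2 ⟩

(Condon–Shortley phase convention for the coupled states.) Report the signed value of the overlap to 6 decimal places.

+√(5/231) ≈ +0.147122

√[10·1!5!4!/11! · 4!2!3!2!6!3!] = √(138240/77)
  +(−1)^0/∏(0,1,2,3,3,1)! = 1/72  (running 1/72)
  +(−1)^1/∏(1,0,1,2,4,2)! = -1/96  (running 1/288)
⟨..|..⟩ = √(138240/77)·(1/288) = +0.147122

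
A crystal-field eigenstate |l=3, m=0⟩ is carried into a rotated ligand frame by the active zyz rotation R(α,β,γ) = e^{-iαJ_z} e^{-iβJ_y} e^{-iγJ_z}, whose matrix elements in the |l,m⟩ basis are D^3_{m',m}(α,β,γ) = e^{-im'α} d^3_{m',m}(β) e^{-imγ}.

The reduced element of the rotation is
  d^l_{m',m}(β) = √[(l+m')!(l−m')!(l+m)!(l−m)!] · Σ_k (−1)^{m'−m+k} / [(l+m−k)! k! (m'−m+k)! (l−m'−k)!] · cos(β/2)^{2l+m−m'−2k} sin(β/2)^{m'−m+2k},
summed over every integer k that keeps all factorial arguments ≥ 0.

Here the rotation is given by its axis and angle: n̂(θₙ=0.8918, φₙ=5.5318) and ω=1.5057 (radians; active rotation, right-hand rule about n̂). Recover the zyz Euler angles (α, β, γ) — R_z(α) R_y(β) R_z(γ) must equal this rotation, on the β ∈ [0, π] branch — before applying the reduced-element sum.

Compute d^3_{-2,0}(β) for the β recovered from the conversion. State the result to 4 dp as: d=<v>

d=0.4822

Axis–angle → zyz. n̂ = (sinθₙcosφₙ, sinθₙsinφₙ, cosθₙ) = (+0.568667, -0.531242, +0.628012), ω = 1.5057.
R = I cosω + sinω [n̂]ₓ + (1−cosω) n̂n̂ᵀ gives
  R = [+0.367397, -0.909130, -0.196218; +0.344234, +0.328910, -0.879387; +0.864015, +0.255539, +0.433794]
β = atan2(√(R₁₃²+R₂₃²), R₃₃) = 1.122097; α = atan2(R₂₃, R₁₃) mod 2π = 4.492855; γ = atan2(R₃₂, −R₃₁) mod 2π = 2.854033
d^3_{-2,0}(β=1.1221) via the finite sum:
c=cos(1.122097/2)=0.846698, s=sin(1.122097/2)=0.532074; N=√[1·120·6·6]=65.726707
The bounds max(0,m−m')=2 and min(l+m,l−m')=3 give 2 terms
  k=2: (−1)^0·65.7267/(12)·0.8467^4·0.5321^2 = +0.796927
  k=3: (−1)^1·65.7267/(12)·0.8467^2·0.5321^4 = -0.314707
d^3_{-2,0}(1.1221) = +0.796927 -0.314707 = +0.482220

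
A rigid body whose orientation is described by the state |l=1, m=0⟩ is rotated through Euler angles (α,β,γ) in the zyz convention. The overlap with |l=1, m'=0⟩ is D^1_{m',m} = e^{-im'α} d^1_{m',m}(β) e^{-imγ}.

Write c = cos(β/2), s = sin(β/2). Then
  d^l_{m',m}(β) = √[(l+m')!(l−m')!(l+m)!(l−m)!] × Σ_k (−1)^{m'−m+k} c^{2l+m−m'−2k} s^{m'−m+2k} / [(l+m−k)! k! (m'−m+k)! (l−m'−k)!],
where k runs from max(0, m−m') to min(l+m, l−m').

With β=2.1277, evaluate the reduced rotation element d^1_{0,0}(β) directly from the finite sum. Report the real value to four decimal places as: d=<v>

d^1_{0,0}(β=2.1277) via the finite sum:
c=cos(2.127700/2)=0.485510, s=sin(2.127700/2)=0.874231; N=√[1·1·1·1]=1.000000
k: max(0,(0)−(0))=0 … min(1+(0),1−(0))=1
  k=0: (−1)^0·1.0000/(1)·0.4855^2·0.8742^0 = +0.235720
  k=1: (−1)^1·1.0000/(1)·0.4855^0·0.8742^2 = -0.764280
d^1_{0,0}(2.1277) = +0.235720 -0.764280 = -0.528560

d=-0.5286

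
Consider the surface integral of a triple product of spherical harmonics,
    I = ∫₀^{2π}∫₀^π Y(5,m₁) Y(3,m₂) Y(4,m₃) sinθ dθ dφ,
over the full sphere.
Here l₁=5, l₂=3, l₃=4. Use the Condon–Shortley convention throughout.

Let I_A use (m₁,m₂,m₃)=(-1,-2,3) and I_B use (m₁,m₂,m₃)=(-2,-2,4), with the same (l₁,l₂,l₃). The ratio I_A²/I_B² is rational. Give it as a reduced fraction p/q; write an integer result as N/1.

121/56

Shared (l₁,l₂,l₃)=(5,3,4): N and (l;000)² cancel in I_A²/I_B².
A: Δ = 4!·6!·2!/13! = 1/180180; Racah Σ t=0..1: t=0:+1/17280 t=1:−1/1440 = -11/17280; ⇒ 3j(5 3 4; -1 -2 3)² = 11/468, sgn +1
B: Δ = 4!·6!·2!/13! = 1/180180; Racah Σ t=1..1: t=1:−1/8640 = -1/8640; ⇒ 3j(5 3 4; -2 -2 4)² = 14/1287, sgn -1
I_A²/I_B² = (11/468)/(14/1287) = 121/56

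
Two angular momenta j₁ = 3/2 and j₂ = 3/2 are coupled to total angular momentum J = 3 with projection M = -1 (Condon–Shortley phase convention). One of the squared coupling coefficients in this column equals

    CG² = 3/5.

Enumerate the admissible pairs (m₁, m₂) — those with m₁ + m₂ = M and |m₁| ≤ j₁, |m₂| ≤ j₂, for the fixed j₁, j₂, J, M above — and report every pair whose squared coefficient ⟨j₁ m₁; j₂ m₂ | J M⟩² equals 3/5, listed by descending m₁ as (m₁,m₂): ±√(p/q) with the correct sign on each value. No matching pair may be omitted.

Admissible pairs with m₁+m₂ = M = -1: (-3/2,1/2), (-1/2,-1/2), (1/2,-3/2)
  (m₁,m₂)=(1/2,-3/2): CG² = 1/5, CG = +√(1/5)
  (m₁,m₂)=(-1/2,-1/2): CG² = 3/5, CG = +√(3/5)   ← matches the target
  (m₁,m₂)=(-3/2,1/2): CG² = 1/5, CG = +√(1/5)
Pairs with CG² = 3/5: (-1/2,-1/2): +√(3/5)

(-1/2,-1/2): +√(3/5)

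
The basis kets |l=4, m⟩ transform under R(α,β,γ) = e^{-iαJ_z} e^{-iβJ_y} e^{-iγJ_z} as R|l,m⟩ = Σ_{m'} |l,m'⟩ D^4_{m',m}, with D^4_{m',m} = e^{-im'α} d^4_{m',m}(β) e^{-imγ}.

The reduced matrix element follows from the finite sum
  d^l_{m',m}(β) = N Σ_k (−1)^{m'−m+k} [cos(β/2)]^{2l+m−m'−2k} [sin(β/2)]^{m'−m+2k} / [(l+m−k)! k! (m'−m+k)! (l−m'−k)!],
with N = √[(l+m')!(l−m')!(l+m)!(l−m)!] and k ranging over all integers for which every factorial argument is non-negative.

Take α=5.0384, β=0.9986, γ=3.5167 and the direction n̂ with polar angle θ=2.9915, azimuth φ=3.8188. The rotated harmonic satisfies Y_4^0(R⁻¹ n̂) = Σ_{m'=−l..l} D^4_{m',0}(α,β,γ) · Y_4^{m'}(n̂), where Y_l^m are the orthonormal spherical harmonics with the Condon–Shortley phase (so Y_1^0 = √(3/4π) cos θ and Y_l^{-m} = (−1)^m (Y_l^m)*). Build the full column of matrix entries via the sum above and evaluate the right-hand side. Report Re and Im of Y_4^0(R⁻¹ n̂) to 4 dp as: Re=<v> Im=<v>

Re=-0.2341 Im=0.0000

Need the full column D^4_{m',0} for m'=−4..4 at α=5.0384, β=0.9986, γ=3.5167.
cos(β/2)=0.877918, sin(β/2)=0.478811
d^4_{-4,0}: single k=4 term ⇒ +0.261229;  D = +0.068860+0.251990i
d^4_{-3,0}: k∈[3..4] ⇒ +0.677371 -0.201487 = +0.475884;  D = -0.394698+0.265855i
d^4_{-2,0}: k∈[2..4] ⇒ +0.995803 -0.789883 +0.088108 = +0.294028;  D = -0.233710-0.178415i
d^4_{-1,0}: k∈[1..4] ⇒ +0.860710 -1.536132 +0.456929 -0.022653 = -0.241146;  D = -0.077231+0.228444i
d^4_{0,0}: k∈[0..4] ⇒ +0.352884 -1.679469 +1.124023 -0.148598 +0.002763 = -0.348398;  D = -0.348398+0.000000i
d^4_{1,0}: k∈[0..3] ⇒ -0.860710 +1.536132 -0.456929 +0.022653 = +0.241146;  D = +0.077231+0.228444i
d^4_{2,0}: k∈[0..2] ⇒ +0.995803 -0.789883 +0.088108 = +0.294028;  D = -0.233710+0.178415i
d^4_{3,0}: k∈[0..1] ⇒ -0.677371 +0.201487 = -0.475884;  D = +0.394698+0.265855i
d^4_{4,0}: single k=0 term ⇒ +0.261229;  D = +0.068860-0.251990i
Y_4^{m'}(θ=2.9915,φ=3.8188) and Σ D·Y over m':
  (+0.0689+0.2520i)·(-0.0002-0.0001i)  (-0.3947+0.2659i)·(-0.0018-0.0037i)  (-0.2337-0.1784i)·(+0.0094-0.0427i)  (-0.0772+0.2284i)·(+0.2095-0.1685i)  (-0.3484+0.0000i)·(+0.7535+0.0000i)  (+0.0772+0.2284i)·(-0.2095-0.1685i)  (-0.2337+0.1784i)·(+0.0094+0.0427i)  (+0.3947+0.2659i)·(+0.0018-0.0037i)  (+0.0689-0.2520i)·(-0.0002+0.0001i)
Y_4^0(R⁻¹ n̂) = -0.234098-0.000000i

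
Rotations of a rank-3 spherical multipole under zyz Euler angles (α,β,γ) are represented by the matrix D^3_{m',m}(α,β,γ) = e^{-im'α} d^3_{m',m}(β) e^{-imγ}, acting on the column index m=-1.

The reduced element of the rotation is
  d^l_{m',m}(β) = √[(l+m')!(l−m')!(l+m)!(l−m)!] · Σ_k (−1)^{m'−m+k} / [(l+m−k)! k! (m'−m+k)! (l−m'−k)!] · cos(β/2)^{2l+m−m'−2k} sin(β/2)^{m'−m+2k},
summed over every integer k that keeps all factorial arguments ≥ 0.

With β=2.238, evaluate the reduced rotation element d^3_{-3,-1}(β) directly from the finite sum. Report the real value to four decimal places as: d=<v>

d=0.1139

d^3_{-3,-1}(β=2.2380) via the finite sum:
With c≡cos(β/2)=0.436582 and s≡sin(β/2)=0.899664, N=[1·720·2·24]^{1/2}=185.903201
Admissible k: 2..2 (factorial args all ≥0)
  k=2: (−1)^0·185.9032/(48)·0.4366^4·0.8997^2 = +0.113886
d^3_{-3,-1}(2.2380) = +0.113886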